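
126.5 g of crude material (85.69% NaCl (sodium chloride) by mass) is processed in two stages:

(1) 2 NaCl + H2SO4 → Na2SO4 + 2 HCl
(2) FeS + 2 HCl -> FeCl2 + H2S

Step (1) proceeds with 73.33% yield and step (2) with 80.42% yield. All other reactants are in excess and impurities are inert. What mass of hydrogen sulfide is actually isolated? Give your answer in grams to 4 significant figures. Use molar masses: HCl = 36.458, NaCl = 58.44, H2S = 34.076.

18.64 g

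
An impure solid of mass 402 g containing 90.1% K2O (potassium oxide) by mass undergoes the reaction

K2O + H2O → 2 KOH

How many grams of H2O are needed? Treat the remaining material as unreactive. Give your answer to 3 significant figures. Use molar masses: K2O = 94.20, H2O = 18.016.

Mass of pure K2O = 402 g × 0.901 = 362.2 g.
n(K2O) = 362.2 g / 94.20 g/mol = 3.845 mol.
From the equation the K2O:H2O mole ratio is 1:1, so n(H2O) = 3.845 × 1/1 = 3.845 mol.
Mass of H2O = 3.845 mol × 18.016 g/mol = 69.27 g.

69.3 g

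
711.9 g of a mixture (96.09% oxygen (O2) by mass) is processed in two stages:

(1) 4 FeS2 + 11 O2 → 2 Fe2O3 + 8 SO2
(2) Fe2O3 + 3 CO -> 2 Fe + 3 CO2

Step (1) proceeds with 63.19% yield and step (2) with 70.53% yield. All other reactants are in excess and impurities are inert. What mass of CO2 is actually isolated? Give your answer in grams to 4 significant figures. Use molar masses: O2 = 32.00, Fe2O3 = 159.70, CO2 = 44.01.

Pure O2 = 711.9 × 0.9609 = 684.06 g.
n(O2) = 684.06 / 32.00 = 21.377 mol.
Step 1 (O2:Fe2O3 = 11:2): theoretical n(Fe2O3) = 3.8867 mol; at 63.19% yield, n(Fe2O3) = 2.4560 mol.
Step 2 (Fe2O3:CO2 = 1:3): theoretical n(CO2) = 7.3681 mol, so theoretical mass = 7.3681 × 44.01 = 324.27 g.
At 70.53% yield, actual mass of CO2 = 324.27 × 0.7053 = 228.71 g.

228.7 g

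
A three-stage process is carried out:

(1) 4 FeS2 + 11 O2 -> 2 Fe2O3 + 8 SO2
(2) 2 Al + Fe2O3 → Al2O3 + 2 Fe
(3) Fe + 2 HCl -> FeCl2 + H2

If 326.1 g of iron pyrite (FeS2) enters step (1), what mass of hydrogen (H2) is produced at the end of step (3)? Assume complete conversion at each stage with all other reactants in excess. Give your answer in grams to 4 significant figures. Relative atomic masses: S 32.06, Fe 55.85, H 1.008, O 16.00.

M(FeS2) = 55.85 + 2(32.06) = 119.97 g/mol.
M(H2) = 2(1.008) = 2.016 g/mol.
n(FeS2) = 326.1 / 119.97 = 2.7182 mol.
Reaction (1): FeS2→Fe2O3 ratio 4:2 ⇒ n(Fe2O3) = 1.3591 mol.
Reaction (2): Fe2O3→Fe ratio 1:2 ⇒ n(Fe) = 2.7182 mol.
Reaction (3): Fe→H2 ratio 1:1 ⇒ n(H2) = 2.7182 mol.
Mass of H2 = 2.7182 × 2.016 = 5.4798 g.

5.480 g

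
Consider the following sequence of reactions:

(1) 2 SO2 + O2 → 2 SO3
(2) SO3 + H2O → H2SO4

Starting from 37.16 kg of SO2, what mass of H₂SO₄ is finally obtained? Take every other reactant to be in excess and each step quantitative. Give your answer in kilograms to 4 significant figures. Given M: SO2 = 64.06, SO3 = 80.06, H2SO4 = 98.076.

37.16 kg = 37160 g.
n(SO2) = 37160 / 64.06 = 580.08 mol.
Step 1 gives a 2:2 ratio of SO2 to SO3, so n(SO3) = 580.08 mol.
In step 2 the SO3:H2SO4 ratio is 1:1, so n(H2SO4) = 580.08 mol.
Mass of H2SO4 = 580.08 × 98.076 = 56892 g = 56.89 kg.

56.89 kg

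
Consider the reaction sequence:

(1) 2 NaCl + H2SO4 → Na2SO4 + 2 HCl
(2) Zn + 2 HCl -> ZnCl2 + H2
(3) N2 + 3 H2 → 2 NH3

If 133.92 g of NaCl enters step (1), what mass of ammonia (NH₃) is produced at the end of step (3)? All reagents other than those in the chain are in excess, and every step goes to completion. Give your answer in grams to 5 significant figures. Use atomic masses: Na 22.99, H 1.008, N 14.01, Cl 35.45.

13.012 g

M(NaCl) = 22.99 + 35.45 = 58.44 g/mol.
M(NH3) = 14.01 + 3(1.008) = 17.034 g/mol.
n(NaCl) = 133.92 / 58.44 = 2.29158 mol.
Reaction (1): NaCl→HCl ratio 2:2 ⇒ n(HCl) = 2.29158 mol.
Reaction (2): HCl→H2 ratio 2:1 ⇒ n(H2) = 1.14579 mol.
Reaction (3): H2→NH3 ratio 3:2 ⇒ n(NH3) = 0.763860 mol.
Mass of NH3 = 0.763860 × 17.034 = 13.0116 g.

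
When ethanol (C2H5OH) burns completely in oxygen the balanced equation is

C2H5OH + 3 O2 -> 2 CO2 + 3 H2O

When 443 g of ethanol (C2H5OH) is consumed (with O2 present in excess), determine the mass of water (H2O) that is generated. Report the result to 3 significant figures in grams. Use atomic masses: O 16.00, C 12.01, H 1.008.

520 g

M(C2H5OH) = 2(12.01) + 6(1.008) + 16.00 = 46.068 g/mol.
M(H2O) = 2(1.008) + 16.00 = 18.016 g/mol.
n(C2H5OH) = 443.0 g / 46.068 g/mol = 9.616 mol.
From the equation the C2H5OH:H2O mole ratio is 1:3, so n(H2O) = 9.616 × 3/1 = 28.85 mol.
Mass of H2O = 28.85 mol × 18.016 g/mol = 519.7 g.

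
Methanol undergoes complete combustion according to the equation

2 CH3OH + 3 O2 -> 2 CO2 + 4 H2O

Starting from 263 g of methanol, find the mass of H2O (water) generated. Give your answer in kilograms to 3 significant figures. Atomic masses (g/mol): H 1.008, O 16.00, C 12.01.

M(CH3OH) = 12.01 + 4(1.008) + 16.00 = 32.042 g/mol.
M(H2O) = 2(1.008) + 16.00 = 18.016 g/mol.
n(CH3OH) = 263.0 g / 32.042 g/mol = 8.208 mol.
From the equation the CH3OH:H2O mole ratio is 2:4, so n(H2O) = 8.208 × 4/2 = 16.42 mol.
Mass of H2O = 16.42 mol × 18.016 g/mol = 295.7 g.
Converting to kg: 295.7 g = 0.296 kg.

0.296 kg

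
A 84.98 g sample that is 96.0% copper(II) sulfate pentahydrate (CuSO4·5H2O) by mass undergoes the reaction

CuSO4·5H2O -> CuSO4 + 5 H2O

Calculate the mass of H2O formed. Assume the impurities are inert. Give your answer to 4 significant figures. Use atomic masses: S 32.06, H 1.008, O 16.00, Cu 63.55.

29.43 g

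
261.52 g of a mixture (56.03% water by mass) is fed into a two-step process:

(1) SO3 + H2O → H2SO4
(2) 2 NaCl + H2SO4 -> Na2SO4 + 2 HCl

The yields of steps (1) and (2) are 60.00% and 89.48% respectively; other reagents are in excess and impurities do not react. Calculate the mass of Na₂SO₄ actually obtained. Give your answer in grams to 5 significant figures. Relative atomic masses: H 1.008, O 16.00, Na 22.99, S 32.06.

620.23 g

Pure H2O = 261.52 × 0.5603 = 146.530 g.
M(H2O) = 2(1.008) + 16.00 = 18.016 g/mol.
M(Na2SO4) = 2(22.99) + 32.06 + 4(16.00) = 142.04 g/mol.
n(H2O) = 146.530 / 18.016 = 8.13331 mol.
Step 1 (H2O:H2SO4 = 1:1): theoretical n(H2SO4) = 8.13331 mol; at 60.00% yield, n(H2SO4) = 4.87998 mol.
Step 2 (H2SO4:Na2SO4 = 1:1): theoretical n(Na2SO4) = 4.87998 mol, so theoretical mass = 4.87998 × 142.04 = 693.153 g.
At 89.48% yield, actual mass of Na2SO4 = 693.153 × 0.8948 = 620.233 g.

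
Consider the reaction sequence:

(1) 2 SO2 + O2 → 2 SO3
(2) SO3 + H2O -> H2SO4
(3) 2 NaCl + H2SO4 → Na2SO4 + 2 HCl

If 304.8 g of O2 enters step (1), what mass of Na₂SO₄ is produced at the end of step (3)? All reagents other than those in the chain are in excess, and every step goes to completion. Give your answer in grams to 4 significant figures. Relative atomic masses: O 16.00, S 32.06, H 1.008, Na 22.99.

2706 g

M(O2) = 2(16.00) = 32.00 g/mol.
M(Na2SO4) = 2(22.99) + 32.06 + 4(16.00) = 142.04 g/mol.
n(O2) = 304.8 / 32.00 = 9.5250 mol.
Reaction (1): O2→SO3 ratio 1:2 ⇒ n(SO3) = 19.050 mol.
Reaction (2): SO3→H2SO4 ratio 1:1 ⇒ n(H2SO4) = 19.050 mol.
Reaction (3): H2SO4→Na2SO4 ratio 1:1 ⇒ n(Na2SO4) = 19.050 mol.
Mass of Na2SO4 = 19.050 × 142.04 = 2705.9 g.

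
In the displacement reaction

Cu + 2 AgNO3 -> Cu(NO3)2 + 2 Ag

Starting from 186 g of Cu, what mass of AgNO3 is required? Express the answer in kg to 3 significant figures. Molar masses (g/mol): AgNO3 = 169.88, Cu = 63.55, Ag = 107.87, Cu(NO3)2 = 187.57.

n(Cu) = 186.0 g / 63.55 g/mol = 2.927 mol.
From the equation the Cu:AgNO3 mole ratio is 1:2, so n(AgNO3) = 2.927 × 2/1 = 5.854 mol.
Mass of AgNO3 = 5.854 mol × 169.88 g/mol = 994.4 g.
Converting to kg: 994.4 g = 0.994 kg.

0.994 kg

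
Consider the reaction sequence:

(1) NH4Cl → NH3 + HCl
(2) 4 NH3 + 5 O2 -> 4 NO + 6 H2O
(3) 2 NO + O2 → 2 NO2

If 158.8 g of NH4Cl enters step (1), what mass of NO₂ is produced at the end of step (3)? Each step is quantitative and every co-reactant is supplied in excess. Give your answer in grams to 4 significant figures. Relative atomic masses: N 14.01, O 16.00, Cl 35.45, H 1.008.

136.6 g

M(NH4Cl) = 14.01 + 4(1.008) + 35.45 = 53.492 g/mol.
M(NO2) = 14.01 + 2(16.00) = 46.01 g/mol.
n(NH4Cl) = 158.8 / 53.492 = 2.9687 mol.
Reaction (1): NH4Cl→NH3 ratio 1:1 ⇒ n(NH3) = 2.9687 mol.
Reaction (2): NH3→NO ratio 4:4 ⇒ n(NO) = 2.9687 mol.
Reaction (3): NO→NO2 ratio 2:2 ⇒ n(NO2) = 2.9687 mol.
Mass of NO2 = 2.9687 × 46.01 = 136.59 g.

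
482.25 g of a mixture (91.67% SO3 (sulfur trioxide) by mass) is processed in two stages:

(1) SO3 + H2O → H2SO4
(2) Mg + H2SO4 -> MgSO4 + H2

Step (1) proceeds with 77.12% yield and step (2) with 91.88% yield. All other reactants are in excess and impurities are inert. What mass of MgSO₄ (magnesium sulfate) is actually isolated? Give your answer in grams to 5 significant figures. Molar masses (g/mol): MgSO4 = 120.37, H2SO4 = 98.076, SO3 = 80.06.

470.97 g

Pure SO3 = 482.25 × 0.9167 = 442.079 g.
n(SO3) = 442.079 / 80.06 = 5.52184 mol.
Step 1 (SO3:H2SO4 = 1:1): theoretical n(H2SO4) = 5.52184 mol; at 77.12% yield, n(H2SO4) = 4.25844 mol.
Step 2 (H2SO4:MgSO4 = 1:1): theoretical n(MgSO4) = 4.25844 mol, so theoretical mass = 4.25844 × 120.37 = 512.589 g.
At 91.88% yield, actual mass of MgSO4 = 512.589 × 0.9188 = 470.967 g.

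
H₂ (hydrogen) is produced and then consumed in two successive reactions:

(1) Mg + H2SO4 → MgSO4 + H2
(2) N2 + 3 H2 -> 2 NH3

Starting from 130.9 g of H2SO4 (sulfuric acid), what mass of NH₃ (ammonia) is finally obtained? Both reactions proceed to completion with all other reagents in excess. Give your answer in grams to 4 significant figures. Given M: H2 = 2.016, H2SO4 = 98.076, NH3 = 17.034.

15.16 g

n(H2SO4) = 130.90 / 98.076 = 1.3347 mol.
Step 1 gives a 1:1 ratio of H2SO4 to H2, so n(H2) = 1.3347 mol.
In step 2 the H2:NH3 ratio is 3:2, so n(NH3) = 0.88979 mol.
Mass of NH3 = 0.88979 × 17.034 = 15.157 g.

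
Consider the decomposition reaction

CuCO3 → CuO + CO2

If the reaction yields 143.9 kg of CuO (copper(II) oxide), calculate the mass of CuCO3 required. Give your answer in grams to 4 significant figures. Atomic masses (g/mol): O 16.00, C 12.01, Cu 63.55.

M(CuO) = 63.55 + 16.00 = 79.55 g/mol.
M(CuCO3) = 63.55 + 12.01 + 3(16.00) = 123.56 g/mol.
Convert: 143.9 kg = 143900 g.
n(CuO) = 143900 g / 79.55 g/mol = 1808.9 mol.
From the equation the CuO:CuCO3 mole ratio is 1:1, so n(CuCO3) = 1808.9 × 1/1 = 1808.9 mol.
Mass of CuCO3 = 1808.9 mol × 123.56 g/mol = 223510 g.

223500 g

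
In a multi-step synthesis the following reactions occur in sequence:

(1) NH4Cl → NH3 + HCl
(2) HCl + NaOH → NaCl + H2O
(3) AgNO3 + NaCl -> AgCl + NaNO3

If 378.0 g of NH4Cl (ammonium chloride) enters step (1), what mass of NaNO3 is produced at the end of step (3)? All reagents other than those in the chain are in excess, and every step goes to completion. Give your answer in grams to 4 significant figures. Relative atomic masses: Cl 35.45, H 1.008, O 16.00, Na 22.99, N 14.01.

M(NH4Cl) = 14.01 + 4(1.008) + 35.45 = 53.492 g/mol.
M(NaNO3) = 22.99 + 14.01 + 3(16.00) = 85.00 g/mol.
n(NH4Cl) = 378.0 / 53.492 = 7.0665 mol.
Reaction (1): NH4Cl→HCl ratio 1:1 ⇒ n(HCl) = 7.0665 mol.
Reaction (2): HCl→NaCl ratio 1:1 ⇒ n(NaCl) = 7.0665 mol.
Reaction (3): NaCl→NaNO3 ratio 1:1 ⇒ n(NaNO3) = 7.0665 mol.
Mass of NaNO3 = 7.0665 × 85.00 = 600.65 g.

600.7 g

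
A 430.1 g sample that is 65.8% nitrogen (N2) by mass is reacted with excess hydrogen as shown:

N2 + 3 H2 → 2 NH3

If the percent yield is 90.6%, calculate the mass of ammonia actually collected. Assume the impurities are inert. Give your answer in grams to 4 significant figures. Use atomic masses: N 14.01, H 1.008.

Pure N2 available = 430.1 g × 0.658 = 283.01 g.
M(N2) = 2(14.01) = 28.02 g/mol.
M(NH3) = 14.01 + 3(1.008) = 17.034 g/mol.
n(N2) = 283.01 g / 28.02 g/mol = 10.100 mol.
From the equation the N2:NH3 mole ratio is 1:2, so n(NH3) = 10.100 × 2/1 = 20.200 mol.
Mass of NH3 = 20.200 mol × 17.034 g/mol = 344.09 g.
Actual mass collected = 344.09 g × 0.906 = 311.75 g.

311.7 g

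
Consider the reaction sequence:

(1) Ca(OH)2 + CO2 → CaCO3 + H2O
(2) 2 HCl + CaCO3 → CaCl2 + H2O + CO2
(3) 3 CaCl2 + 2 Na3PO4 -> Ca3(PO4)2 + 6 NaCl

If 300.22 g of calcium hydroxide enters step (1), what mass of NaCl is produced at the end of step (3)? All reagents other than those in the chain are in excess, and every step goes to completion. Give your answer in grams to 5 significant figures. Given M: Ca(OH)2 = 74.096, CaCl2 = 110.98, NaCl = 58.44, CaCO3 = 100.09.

n(Ca(OH)2) = 300.22 / 74.096 = 4.05177 mol.
Reaction (1): Ca(OH)2→CaCO3 ratio 1:1 ⇒ n(CaCO3) = 4.05177 mol.
Reaction (2): CaCO3→CaCl2 ratio 1:1 ⇒ n(CaCl2) = 4.05177 mol.
Reaction (3): CaCl2→NaCl ratio 3:6 ⇒ n(NaCl) = 8.10354 mol.
Mass of NaCl = 8.10354 × 58.44 = 473.571 g.

473.57 g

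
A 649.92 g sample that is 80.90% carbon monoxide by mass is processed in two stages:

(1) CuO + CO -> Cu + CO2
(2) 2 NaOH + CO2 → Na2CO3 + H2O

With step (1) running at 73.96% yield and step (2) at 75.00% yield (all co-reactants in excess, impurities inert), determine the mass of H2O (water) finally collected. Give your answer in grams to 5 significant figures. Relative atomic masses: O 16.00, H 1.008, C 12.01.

Pure CO = 649.92 × 0.8090 = 525.785 g.
M(CO) = 12.01 + 16.00 = 28.01 g/mol.
M(H2O) = 2(1.008) + 16.00 = 18.016 g/mol.
n(CO) = 525.785 / 28.01 = 18.7713 mol.
Step 1 (CO:CO2 = 1:1): theoretical n(CO2) = 18.7713 mol; at 73.96% yield, n(CO2) = 13.8833 mol.
Step 2 (CO2:H2O = 1:1): theoretical n(H2O) = 13.8833 mol, so theoretical mass = 13.8833 × 18.016 = 250.121 g.
At 75.00% yield, actual mass of H2O = 250.121 × 0.7500 = 187.591 g.

187.59 g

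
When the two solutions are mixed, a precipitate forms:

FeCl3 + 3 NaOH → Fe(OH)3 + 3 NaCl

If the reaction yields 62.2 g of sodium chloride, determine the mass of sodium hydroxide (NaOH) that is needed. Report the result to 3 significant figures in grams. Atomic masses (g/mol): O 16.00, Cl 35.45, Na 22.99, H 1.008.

42.6 g

M(NaCl) = 22.99 + 35.45 = 58.44 g/mol.
M(NaOH) = 22.99 + 16.00 + 1.008 = 39.998 g/mol.
n(NaCl) = 62.20 g / 58.44 g/mol = 1.064 mol.
From the equation the NaCl:NaOH mole ratio is 3:3, so n(NaOH) = 1.064 × 3/3 = 1.064 mol.
Mass of NaOH = 1.064 mol × 39.998 g/mol = 42.57 g.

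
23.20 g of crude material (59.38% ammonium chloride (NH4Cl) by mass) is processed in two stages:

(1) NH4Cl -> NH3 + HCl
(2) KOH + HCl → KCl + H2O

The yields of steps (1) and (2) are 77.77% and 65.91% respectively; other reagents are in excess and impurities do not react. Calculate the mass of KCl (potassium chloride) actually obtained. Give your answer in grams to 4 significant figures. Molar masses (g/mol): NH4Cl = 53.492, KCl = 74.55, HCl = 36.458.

9.841 g

Pure NH4Cl = 23.20 × 0.5938 = 13.776 g.
n(NH4Cl) = 13.776 / 53.492 = 0.25754 mol.
Step 1 (NH4Cl:HCl = 1:1): theoretical n(HCl) = 0.25754 mol; at 77.77% yield, n(HCl) = 0.20029 mol.
Step 2 (HCl:KCl = 1:1): theoretical n(KCl) = 0.20029 mol, so theoretical mass = 0.20029 × 74.55 = 14.931 g.
At 65.91% yield, actual mass of KCl = 14.931 × 0.6591 = 9.8413 g.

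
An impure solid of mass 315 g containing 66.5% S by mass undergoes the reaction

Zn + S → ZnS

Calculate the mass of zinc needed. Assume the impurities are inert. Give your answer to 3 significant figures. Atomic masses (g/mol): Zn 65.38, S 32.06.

427 g

Mass of pure S = 315 g × 0.665 = 209.5 g.
M(S) = 32.06 g/mol.
M(Zn) = 65.38 g/mol.
n(S) = 209.5 g / 32.06 g/mol = 6.534 mol.
From the equation the S:Zn mole ratio is 1:1, so n(Zn) = 6.534 × 1/1 = 6.534 mol.
Mass of Zn = 6.534 mol × 65.38 g/mol = 427.2 g.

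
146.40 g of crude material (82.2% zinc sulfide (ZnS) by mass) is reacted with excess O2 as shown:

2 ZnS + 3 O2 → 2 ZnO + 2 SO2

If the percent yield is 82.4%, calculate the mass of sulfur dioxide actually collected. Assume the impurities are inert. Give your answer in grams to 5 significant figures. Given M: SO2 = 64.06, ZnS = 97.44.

Pure ZnS available = 146.40 g × 0.822 = 120.341 g.
n(ZnS) = 120.341 g / 97.44 g/mol = 1.23502 mol.
From the equation the ZnS:SO2 mole ratio is 2:2, so n(SO2) = 1.23502 × 2/2 = 1.23502 mol.
Mass of SO2 = 1.23502 mol × 64.06 g/mol = 79.1157 g.
Actual mass collected = 79.1157 g × 0.824 = 65.1913 g.

65.191 g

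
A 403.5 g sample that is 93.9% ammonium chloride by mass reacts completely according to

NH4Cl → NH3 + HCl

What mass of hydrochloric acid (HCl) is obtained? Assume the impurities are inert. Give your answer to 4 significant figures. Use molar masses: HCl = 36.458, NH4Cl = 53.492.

258.2 g

Mass of pure NH4Cl = 403.5 g × 0.939 = 378.89 g.
n(NH4Cl) = 378.89 g / 53.492 g/mol = 7.0830 mol.
From the equation the NH4Cl:HCl mole ratio is 1:1, so n(HCl) = 7.0830 × 1/1 = 7.0830 mol.
Mass of HCl = 7.0830 mol × 36.458 g/mol = 258.23 g.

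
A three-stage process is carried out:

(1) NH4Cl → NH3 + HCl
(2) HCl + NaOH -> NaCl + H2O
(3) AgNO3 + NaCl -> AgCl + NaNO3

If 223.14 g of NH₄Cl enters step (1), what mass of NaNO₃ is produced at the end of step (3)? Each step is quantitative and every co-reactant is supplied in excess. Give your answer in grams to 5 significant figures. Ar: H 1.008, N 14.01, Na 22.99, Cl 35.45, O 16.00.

354.57 g

M(NH4Cl) = 14.01 + 4(1.008) + 35.45 = 53.492 g/mol.
M(NaNO3) = 22.99 + 14.01 + 3(16.00) = 85.00 g/mol.
n(NH4Cl) = 223.14 / 53.492 = 4.17146 mol.
Reaction (1): NH4Cl→HCl ratio 1:1 ⇒ n(HCl) = 4.17146 mol.
Reaction (2): HCl→NaCl ratio 1:1 ⇒ n(NaCl) = 4.17146 mol.
Reaction (3): NaCl→NaNO3 ratio 1:1 ⇒ n(NaNO3) = 4.17146 mol.
Mass of NaNO3 = 4.17146 × 85.00 = 354.575 g.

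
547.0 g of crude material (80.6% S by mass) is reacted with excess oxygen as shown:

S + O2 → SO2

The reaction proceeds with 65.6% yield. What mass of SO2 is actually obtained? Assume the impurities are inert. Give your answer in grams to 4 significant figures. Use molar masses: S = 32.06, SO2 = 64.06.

Pure S available = 547.0 g × 0.806 = 440.88 g.
n(S) = 440.88 g / 32.06 g/mol = 13.752 mol.
From the equation the S:SO2 mole ratio is 1:1, so n(SO2) = 13.752 × 1/1 = 13.752 mol.
Mass of SO2 = 13.752 mol × 64.06 g/mol = 880.94 g.
Actual mass collected = 880.94 g × 0.656 = 577.90 g.

577.9 g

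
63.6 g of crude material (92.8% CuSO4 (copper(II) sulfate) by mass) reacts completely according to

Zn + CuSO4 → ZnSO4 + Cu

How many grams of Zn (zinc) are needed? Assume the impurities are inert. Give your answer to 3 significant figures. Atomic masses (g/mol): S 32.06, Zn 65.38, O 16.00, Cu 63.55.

Mass of pure CuSO4 = 63.6 g × 0.928 = 59.02 g.
M(CuSO4) = 63.55 + 32.06 + 4(16.00) = 159.61 g/mol.
M(Zn) = 65.38 g/mol.
n(CuSO4) = 59.02 g / 159.61 g/mol = 0.3698 mol.
From the equation the CuSO4:Zn mole ratio is 1:1, so n(Zn) = 0.3698 × 1/1 = 0.3698 mol.
Mass of Zn = 0.3698 mol × 65.38 g/mol = 24.18 g.

24.2 g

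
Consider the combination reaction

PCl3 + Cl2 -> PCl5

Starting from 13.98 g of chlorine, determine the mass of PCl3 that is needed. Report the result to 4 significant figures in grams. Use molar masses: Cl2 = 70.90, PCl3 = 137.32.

27.08 g

n(Cl2) = 13.980 g / 70.90 g/mol = 0.19718 mol.
From the equation the Cl2:PCl3 mole ratio is 1:1, so n(PCl3) = 0.19718 × 1/1 = 0.19718 mol.
Mass of PCl3 = 0.19718 mol × 137.32 g/mol = 27.077 g.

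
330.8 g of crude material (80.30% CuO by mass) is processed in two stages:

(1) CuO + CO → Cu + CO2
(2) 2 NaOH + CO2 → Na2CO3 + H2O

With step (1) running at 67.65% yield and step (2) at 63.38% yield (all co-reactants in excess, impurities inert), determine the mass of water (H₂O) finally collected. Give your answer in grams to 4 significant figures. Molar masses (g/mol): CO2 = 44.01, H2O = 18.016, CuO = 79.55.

25.79 g

Pure CuO = 330.8 × 0.8030 = 265.63 g.
n(CuO) = 265.63 / 79.55 = 3.3392 mol.
Step 1 (CuO:CO2 = 1:1): theoretical n(CO2) = 3.3392 mol; at 67.65% yield, n(CO2) = 2.2590 mol.
Step 2 (CO2:H2O = 1:1): theoretical n(H2O) = 2.2590 mol, so theoretical mass = 2.2590 × 18.016 = 40.697 g.
At 63.38% yield, actual mass of H2O = 40.697 × 0.6338 = 25.794 g.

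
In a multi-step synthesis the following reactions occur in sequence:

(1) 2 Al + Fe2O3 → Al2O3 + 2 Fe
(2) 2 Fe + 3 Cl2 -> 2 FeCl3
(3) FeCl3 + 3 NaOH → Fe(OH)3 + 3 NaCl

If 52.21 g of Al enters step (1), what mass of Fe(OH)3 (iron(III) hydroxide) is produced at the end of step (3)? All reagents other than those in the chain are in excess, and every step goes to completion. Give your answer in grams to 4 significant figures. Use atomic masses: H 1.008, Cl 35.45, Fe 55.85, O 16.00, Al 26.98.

M(Al) = 26.98 g/mol.
M(Fe(OH)3) = 55.85 + 3(16.00) + 3(1.008) = 106.874 g/mol.
n(Al) = 52.21 / 26.98 = 1.9351 mol.
Reaction (1): Al→Fe ratio 2:2 ⇒ n(Fe) = 1.9351 mol.
Reaction (2): Fe→FeCl3 ratio 2:2 ⇒ n(FeCl3) = 1.9351 mol.
Reaction (3): FeCl3→Fe(OH)3 ratio 1:1 ⇒ n(Fe(OH)3) = 1.9351 mol.
Mass of Fe(OH)3 = 1.9351 × 106.874 = 206.82 g.

206.8 g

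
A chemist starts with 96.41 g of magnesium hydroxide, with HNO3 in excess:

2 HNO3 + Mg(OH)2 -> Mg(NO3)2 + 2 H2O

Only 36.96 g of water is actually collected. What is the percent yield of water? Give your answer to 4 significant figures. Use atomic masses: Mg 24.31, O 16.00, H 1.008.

M(Mg(OH)2) = 24.31 + 2(16.00) + 2(1.008) = 58.326 g/mol.
M(H2O) = 2(1.008) + 16.00 = 18.016 g/mol.
n(Mg(OH)2) = 96.410 g / 58.326 g/mol = 1.6530 mol.
From the equation the Mg(OH)2:H2O mole ratio is 1:2, so n(H2O) = 1.6530 × 2/1 = 3.3059 mol.
Mass of H2O = 3.3059 mol × 18.016 g/mol = 59.559 g.
This is the theoretical yield. Percent yield = 36.96 g / 59.559 g × 100% = 62.056%.

62.06 %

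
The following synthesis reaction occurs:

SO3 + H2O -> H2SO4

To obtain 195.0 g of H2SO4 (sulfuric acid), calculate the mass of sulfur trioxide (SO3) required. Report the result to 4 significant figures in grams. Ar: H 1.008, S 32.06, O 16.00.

159.2 g

M(H2SO4) = 2(1.008) + 32.06 + 4(16.00) = 98.076 g/mol.
M(SO3) = 32.06 + 3(16.00) = 80.06 g/mol.
n(H2SO4) = 195.00 g / 98.076 g/mol = 1.9883 mol.
From the equation the H2SO4:SO3 mole ratio is 1:1, so n(SO3) = 1.9883 × 1/1 = 1.9883 mol.
Mass of SO3 = 1.9883 mol × 80.06 g/mol = 159.18 g.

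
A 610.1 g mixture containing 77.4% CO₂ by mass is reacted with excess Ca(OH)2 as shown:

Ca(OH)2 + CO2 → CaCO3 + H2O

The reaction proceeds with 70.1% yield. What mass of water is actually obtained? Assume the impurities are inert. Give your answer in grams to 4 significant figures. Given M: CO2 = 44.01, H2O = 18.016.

Pure CO2 available = 610.1 g × 0.774 = 472.22 g.
n(CO2) = 472.22 g / 44.01 g/mol = 10.730 mol.
From the equation the CO2:H2O mole ratio is 1:1, so n(H2O) = 10.730 × 1/1 = 10.730 mol.
Mass of H2O = 10.730 mol × 18.016 g/mol = 193.31 g.
Actual mass collected = 193.31 g × 0.701 = 135.51 g.

135.5 g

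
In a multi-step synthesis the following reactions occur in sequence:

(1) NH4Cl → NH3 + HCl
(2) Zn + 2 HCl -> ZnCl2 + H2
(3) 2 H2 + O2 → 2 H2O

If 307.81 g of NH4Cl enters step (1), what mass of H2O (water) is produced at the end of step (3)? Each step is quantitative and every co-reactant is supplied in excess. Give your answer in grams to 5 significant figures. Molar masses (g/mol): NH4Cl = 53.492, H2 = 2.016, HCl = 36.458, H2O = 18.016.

n(NH4Cl) = 307.81 / 53.492 = 5.75432 mol.
Reaction (1): NH4Cl→HCl ratio 1:1 ⇒ n(HCl) = 5.75432 mol.
Reaction (2): HCl→H2 ratio 2:1 ⇒ n(H2) = 2.87716 mol.
Reaction (3): H2→H2O ratio 2:2 ⇒ n(H2O) = 2.87716 mol.
Mass of H2O = 2.87716 × 18.016 = 51.8349 g.

51.835 g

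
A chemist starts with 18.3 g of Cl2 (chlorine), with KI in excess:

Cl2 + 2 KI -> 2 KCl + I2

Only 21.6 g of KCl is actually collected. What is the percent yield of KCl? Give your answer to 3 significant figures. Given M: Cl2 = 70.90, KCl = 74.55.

56.1 %

n(Cl2) = 18.30 g / 70.90 g/mol = 0.2581 mol.
From the equation the Cl2:KCl mole ratio is 1:2, so n(KCl) = 0.2581 × 2/1 = 0.5162 mol.
Mass of KCl = 0.5162 mol × 74.55 g/mol = 38.48 g.
This is the theoretical yield. Percent yield = 21.6 g / 38.48 g × 100% = 56.13%.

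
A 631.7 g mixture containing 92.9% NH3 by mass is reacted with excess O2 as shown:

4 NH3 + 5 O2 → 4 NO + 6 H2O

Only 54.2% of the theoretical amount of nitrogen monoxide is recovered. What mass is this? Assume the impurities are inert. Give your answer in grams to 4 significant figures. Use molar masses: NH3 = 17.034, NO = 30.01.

Pure NH3 available = 631.7 g × 0.929 = 586.85 g.
n(NH3) = 586.85 g / 17.034 g/mol = 34.452 mol.
From the equation the NH3:NO mole ratio is 4:4, so n(NO) = 34.452 × 4/4 = 34.452 mol.
Mass of NO = 34.452 mol × 30.01 g/mol = 1033.9 g.
Actual mass collected = 1033.9 g × 0.542 = 560.37 g.

560.4 g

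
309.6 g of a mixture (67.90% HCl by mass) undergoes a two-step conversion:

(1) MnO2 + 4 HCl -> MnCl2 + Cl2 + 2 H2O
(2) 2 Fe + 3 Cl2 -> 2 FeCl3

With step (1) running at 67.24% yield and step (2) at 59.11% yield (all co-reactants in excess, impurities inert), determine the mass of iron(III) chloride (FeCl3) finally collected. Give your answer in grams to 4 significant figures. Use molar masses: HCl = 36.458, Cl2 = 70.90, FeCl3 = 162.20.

61.95 g

Pure HCl = 309.6 × 0.6790 = 210.22 g.
n(HCl) = 210.22 / 36.458 = 5.7660 mol.
Step 1 (HCl:Cl2 = 4:1): theoretical n(Cl2) = 1.4415 mol; at 67.24% yield, n(Cl2) = 0.96927 mol.
Step 2 (Cl2:FeCl3 = 3:2): theoretical n(FeCl3) = 0.64618 mol, so theoretical mass = 0.64618 × 162.20 = 104.81 g.
At 59.11% yield, actual mass of FeCl3 = 104.81 × 0.5911 = 61.954 g.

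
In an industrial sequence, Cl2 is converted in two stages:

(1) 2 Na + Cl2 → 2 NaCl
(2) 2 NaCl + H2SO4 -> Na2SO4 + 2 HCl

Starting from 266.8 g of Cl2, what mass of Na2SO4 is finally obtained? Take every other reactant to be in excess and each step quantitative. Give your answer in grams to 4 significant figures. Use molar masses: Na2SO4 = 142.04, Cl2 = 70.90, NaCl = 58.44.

n(Cl2) = 266.80 / 70.90 = 3.7630 mol.
Step 1 gives a 1:2 ratio of Cl2 to NaCl, so n(NaCl) = 7.5261 mol.
In step 2 the NaCl:Na2SO4 ratio is 2:1, so n(Na2SO4) = 3.7630 mol.
Mass of Na2SO4 = 3.7630 × 142.04 = 534.50 g.

534.5 g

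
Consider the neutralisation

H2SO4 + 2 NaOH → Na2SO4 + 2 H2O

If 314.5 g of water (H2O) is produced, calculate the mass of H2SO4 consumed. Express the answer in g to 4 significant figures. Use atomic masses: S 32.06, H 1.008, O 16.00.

856.0 g

M(H2O) = 2(1.008) + 16.00 = 18.016 g/mol.
M(H2SO4) = 2(1.008) + 32.06 + 4(16.00) = 98.076 g/mol.
n(H2O) = 314.50 g / 18.016 g/mol = 17.457 mol.
From the equation the H2O:H2SO4 mole ratio is 2:1, so n(H2SO4) = 17.457 × 1/2 = 8.7284 mol.
Mass of H2SO4 = 8.7284 mol × 98.076 g/mol = 856.04 g.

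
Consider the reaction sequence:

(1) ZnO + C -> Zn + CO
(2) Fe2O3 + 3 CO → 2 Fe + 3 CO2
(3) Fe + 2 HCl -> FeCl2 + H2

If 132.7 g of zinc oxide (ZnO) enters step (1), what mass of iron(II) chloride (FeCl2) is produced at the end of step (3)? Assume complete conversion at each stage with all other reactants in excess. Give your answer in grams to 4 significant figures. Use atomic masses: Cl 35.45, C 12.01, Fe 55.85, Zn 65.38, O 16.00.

M(ZnO) = 65.38 + 16.00 = 81.38 g/mol.
M(FeCl2) = 55.85 + 2(35.45) = 126.75 g/mol.
n(ZnO) = 132.7 / 81.38 = 1.6306 mol.
Reaction (1): ZnO→CO ratio 1:1 ⇒ n(CO) = 1.6306 mol.
Reaction (2): CO→Fe ratio 3:2 ⇒ n(Fe) = 1.0871 mol.
Reaction (3): Fe→FeCl2 ratio 1:1 ⇒ n(FeCl2) = 1.0871 mol.
Mass of FeCl2 = 1.0871 × 126.75 = 137.79 g.

137.8 g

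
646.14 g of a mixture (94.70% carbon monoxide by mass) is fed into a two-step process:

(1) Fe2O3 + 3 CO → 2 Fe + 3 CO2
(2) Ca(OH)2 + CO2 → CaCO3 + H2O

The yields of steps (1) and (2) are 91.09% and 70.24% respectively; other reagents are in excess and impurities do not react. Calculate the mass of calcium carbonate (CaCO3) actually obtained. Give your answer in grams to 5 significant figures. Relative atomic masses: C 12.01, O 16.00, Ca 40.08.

1399.0 g

Pure CO = 646.14 × 0.9470 = 611.895 g.
M(CO) = 12.01 + 16.00 = 28.01 g/mol.
M(CaCO3) = 40.08 + 12.01 + 3(16.00) = 100.09 g/mol.
n(CO) = 611.895 / 28.01 = 21.8456 mol.
Step 1 (CO:CO2 = 3:3): theoretical n(CO2) = 21.8456 mol; at 91.09% yield, n(CO2) = 19.8991 mol.
Step 2 (CO2:CaCO3 = 1:1): theoretical n(CaCO3) = 19.8991 mol, so theoretical mass = 19.8991 × 100.09 = 1991.70 g.
At 70.24% yield, actual mass of CaCO3 = 1991.70 × 0.7024 = 1398.97 g.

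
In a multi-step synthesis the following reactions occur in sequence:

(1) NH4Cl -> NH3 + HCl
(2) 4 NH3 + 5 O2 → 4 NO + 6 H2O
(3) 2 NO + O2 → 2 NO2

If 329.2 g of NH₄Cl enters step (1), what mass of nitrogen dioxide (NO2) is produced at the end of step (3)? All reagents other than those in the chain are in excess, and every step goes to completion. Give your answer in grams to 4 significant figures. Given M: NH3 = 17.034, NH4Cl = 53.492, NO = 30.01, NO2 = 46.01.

n(NH4Cl) = 329.2 / 53.492 = 6.1542 mol.
Reaction (1): NH4Cl→NH3 ratio 1:1 ⇒ n(NH3) = 6.1542 mol.
Reaction (2): NH3→NO ratio 4:4 ⇒ n(NO) = 6.1542 mol.
Reaction (3): NO→NO2 ratio 2:2 ⇒ n(NO2) = 6.1542 mol.
Mass of NO2 = 6.1542 × 46.01 = 283.15 g.

283.2 g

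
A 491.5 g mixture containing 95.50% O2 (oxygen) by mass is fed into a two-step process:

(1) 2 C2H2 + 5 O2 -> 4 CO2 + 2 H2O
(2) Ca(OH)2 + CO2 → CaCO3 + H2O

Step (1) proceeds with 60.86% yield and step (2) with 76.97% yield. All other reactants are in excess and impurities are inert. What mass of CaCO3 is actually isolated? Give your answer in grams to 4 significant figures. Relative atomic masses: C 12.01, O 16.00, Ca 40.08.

550.2 g

Pure O2 = 491.5 × 0.9550 = 469.38 g.
M(O2) = 2(16.00) = 32.00 g/mol.
M(CaCO3) = 40.08 + 12.01 + 3(16.00) = 100.09 g/mol.
n(O2) = 469.38 / 32.00 = 14.668 mol.
Step 1 (O2:CO2 = 5:4): theoretical n(CO2) = 11.735 mol; at 60.86% yield, n(CO2) = 7.1417 mol.
Step 2 (CO2:CaCO3 = 1:1): theoretical n(CaCO3) = 7.1417 mol, so theoretical mass = 7.1417 × 100.09 = 714.81 g.
At 76.97% yield, actual mass of CaCO3 = 714.81 × 0.7697 = 550.19 g.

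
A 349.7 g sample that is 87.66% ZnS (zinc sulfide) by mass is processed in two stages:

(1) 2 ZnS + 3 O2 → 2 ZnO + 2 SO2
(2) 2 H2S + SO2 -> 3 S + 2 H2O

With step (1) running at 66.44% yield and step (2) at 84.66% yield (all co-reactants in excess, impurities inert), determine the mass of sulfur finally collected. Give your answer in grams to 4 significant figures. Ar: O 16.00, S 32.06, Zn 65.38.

170.2 g

Pure ZnS = 349.7 × 0.8766 = 306.55 g.
M(ZnS) = 65.38 + 32.06 = 97.44 g/mol.
M(S) = 32.06 g/mol.
n(ZnS) = 306.55 / 97.44 = 3.1460 mol.
Step 1 (ZnS:SO2 = 2:2): theoretical n(SO2) = 3.1460 mol; at 66.44% yield, n(SO2) = 2.0902 mol.
Step 2 (SO2:S = 1:3): theoretical n(S) = 6.2706 mol, so theoretical mass = 6.2706 × 32.06 = 201.04 g.
At 84.66% yield, actual mass of S = 201.04 × 0.8466 = 170.20 g.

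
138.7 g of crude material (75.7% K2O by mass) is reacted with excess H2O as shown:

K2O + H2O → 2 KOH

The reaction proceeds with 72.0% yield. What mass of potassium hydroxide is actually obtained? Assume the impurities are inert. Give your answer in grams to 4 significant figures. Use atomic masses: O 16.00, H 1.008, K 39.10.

Pure K2O available = 138.7 g × 0.757 = 105.00 g.
M(K2O) = 2(39.10) + 16.00 = 94.20 g/mol.
M(KOH) = 39.10 + 16.00 + 1.008 = 56.108 g/mol.
n(K2O) = 105.00 g / 94.20 g/mol = 1.1146 mol.
From the equation the K2O:KOH mole ratio is 1:2, so n(KOH) = 1.1146 × 2/1 = 2.2292 mol.
Mass of KOH = 2.2292 mol × 56.108 g/mol = 125.08 g.
Actual mass collected = 125.08 g × 0.720 = 90.055 g.

90.06 g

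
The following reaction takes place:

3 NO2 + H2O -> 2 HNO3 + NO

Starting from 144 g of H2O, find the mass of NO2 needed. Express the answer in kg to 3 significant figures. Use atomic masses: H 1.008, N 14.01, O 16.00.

1.10 kg

M(H2O) = 2(1.008) + 16.00 = 18.016 g/mol.
M(NO2) = 14.01 + 2(16.00) = 46.01 g/mol.
n(H2O) = 144.0 g / 18.016 g/mol = 7.993 mol.
From the equation the H2O:NO2 mole ratio is 1:3, so n(NO2) = 7.993 × 3/1 = 23.98 mol.
Mass of NO2 = 23.98 mol × 46.01 g/mol = 1103 g.
Converting to kg: 1103 g = 1.10 kg.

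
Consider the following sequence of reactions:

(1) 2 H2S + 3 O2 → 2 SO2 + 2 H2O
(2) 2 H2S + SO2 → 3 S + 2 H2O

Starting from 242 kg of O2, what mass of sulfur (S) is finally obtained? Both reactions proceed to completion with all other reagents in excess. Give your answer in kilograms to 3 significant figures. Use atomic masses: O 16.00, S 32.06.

485 kg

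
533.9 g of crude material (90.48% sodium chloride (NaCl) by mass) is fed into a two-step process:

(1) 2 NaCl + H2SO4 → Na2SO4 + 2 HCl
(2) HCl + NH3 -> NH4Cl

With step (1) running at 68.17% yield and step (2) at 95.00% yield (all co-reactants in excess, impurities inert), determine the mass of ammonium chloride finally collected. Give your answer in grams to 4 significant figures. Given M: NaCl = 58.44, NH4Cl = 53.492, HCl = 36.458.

286.4 g

Pure NaCl = 533.9 × 0.9048 = 483.07 g.
n(NaCl) = 483.07 / 58.44 = 8.2661 mol.
Step 1 (NaCl:HCl = 2:2): theoretical n(HCl) = 8.2661 mol; at 68.17% yield, n(HCl) = 5.6350 mol.
Step 2 (HCl:NH4Cl = 1:1): theoretical n(NH4Cl) = 5.6350 mol, so theoretical mass = 5.6350 × 53.492 = 301.43 g.
At 95.00% yield, actual mass of NH4Cl = 301.43 × 0.9500 = 286.36 g.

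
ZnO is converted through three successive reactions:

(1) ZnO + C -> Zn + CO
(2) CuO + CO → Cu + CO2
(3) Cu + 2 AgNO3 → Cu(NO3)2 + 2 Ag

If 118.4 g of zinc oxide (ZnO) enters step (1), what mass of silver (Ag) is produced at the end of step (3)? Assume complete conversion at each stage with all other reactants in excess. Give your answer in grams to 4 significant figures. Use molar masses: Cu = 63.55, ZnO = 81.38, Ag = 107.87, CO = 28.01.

313.9 g

n(ZnO) = 118.4 / 81.38 = 1.4549 mol.
Reaction (1): ZnO→CO ratio 1:1 ⇒ n(CO) = 1.4549 mol.
Reaction (2): CO→Cu ratio 1:1 ⇒ n(Cu) = 1.4549 mol.
Reaction (3): Cu→Ag ratio 1:2 ⇒ n(Ag) = 2.9098 mol.
Mass of Ag = 2.9098 × 107.87 = 313.88 g.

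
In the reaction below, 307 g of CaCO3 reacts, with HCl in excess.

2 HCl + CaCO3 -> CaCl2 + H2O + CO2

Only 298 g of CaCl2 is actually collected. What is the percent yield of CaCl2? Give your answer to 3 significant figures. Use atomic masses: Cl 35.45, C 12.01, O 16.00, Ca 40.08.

87.5 %

M(CaCO3) = 40.08 + 12.01 + 3(16.00) = 100.09 g/mol.
M(CaCl2) = 40.08 + 2(35.45) = 110.98 g/mol.
n(CaCO3) = 307.0 g / 100.09 g/mol = 3.067 mol.
From the equation the CaCO3:CaCl2 mole ratio is 1:1, so n(CaCl2) = 3.067 × 1/1 = 3.067 mol.
Mass of CaCl2 = 3.067 mol × 110.98 g/mol = 340.4 g.
This is the theoretical yield. Percent yield = 298 g / 340.4 g × 100% = 87.54%.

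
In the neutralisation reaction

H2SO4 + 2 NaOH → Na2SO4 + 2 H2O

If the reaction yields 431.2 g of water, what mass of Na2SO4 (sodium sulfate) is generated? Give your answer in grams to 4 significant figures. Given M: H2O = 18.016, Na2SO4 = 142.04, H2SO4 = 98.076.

1700 g

n(H2O) = 431.20 g / 18.016 g/mol = 23.934 mol.
From the equation the H2O:Na2SO4 mole ratio is 2:1, so n(Na2SO4) = 23.934 × 1/2 = 11.967 mol.
Mass of Na2SO4 = 11.967 mol × 142.04 g/mol = 1699.8 g.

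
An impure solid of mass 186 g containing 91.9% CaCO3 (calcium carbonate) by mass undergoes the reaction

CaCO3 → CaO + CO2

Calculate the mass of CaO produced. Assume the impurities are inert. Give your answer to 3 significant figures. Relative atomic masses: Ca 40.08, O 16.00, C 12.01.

Mass of pure CaCO3 = 186 g × 0.919 = 170.9 g.
M(CaCO3) = 40.08 + 12.01 + 3(16.00) = 100.09 g/mol.
M(CaO) = 40.08 + 16.00 = 56.08 g/mol.
n(CaCO3) = 170.9 g / 100.09 g/mol = 1.708 mol.
From the equation the CaCO3:CaO mole ratio is 1:1, so n(CaO) = 1.708 × 1/1 = 1.708 mol.
Mass of CaO = 1.708 mol × 56.08 g/mol = 95.77 g.

95.8 g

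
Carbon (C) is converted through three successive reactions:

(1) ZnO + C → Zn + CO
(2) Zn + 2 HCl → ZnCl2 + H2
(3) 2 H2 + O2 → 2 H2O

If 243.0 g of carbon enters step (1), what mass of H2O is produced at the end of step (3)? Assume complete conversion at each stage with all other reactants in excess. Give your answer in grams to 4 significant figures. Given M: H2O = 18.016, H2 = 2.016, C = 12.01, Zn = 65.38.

n(C) = 243.0 / 12.01 = 20.233 mol.
Reaction (1): C→Zn ratio 1:1 ⇒ n(Zn) = 20.233 mol.
Reaction (2): Zn→H2 ratio 1:1 ⇒ n(H2) = 20.233 mol.
Reaction (3): H2→H2O ratio 2:2 ⇒ n(H2O) = 20.233 mol.
Mass of H2O = 20.233 × 18.016 = 364.52 g.

364.5 g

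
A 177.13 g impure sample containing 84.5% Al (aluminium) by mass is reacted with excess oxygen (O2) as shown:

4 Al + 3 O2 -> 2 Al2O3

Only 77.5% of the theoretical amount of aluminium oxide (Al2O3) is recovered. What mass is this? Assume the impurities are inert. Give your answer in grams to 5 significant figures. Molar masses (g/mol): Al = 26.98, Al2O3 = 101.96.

Pure Al available = 177.13 g × 0.845 = 149.675 g.
n(Al) = 149.675 g / 26.98 g/mol = 5.54762 mol.
From the equation the Al:Al2O3 mole ratio is 4:2, so n(Al2O3) = 5.54762 × 2/4 = 2.77381 mol.
Mass of Al2O3 = 2.77381 mol × 101.96 g/mol = 282.818 g.
Actual mass collected = 282.818 g × 0.775 = 219.184 g.

219.18 g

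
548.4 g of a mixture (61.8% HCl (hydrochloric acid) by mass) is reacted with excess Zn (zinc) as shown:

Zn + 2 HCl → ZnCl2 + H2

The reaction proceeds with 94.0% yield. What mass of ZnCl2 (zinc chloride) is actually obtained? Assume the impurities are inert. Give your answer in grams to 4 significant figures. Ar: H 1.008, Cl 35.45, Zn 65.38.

Pure HCl available = 548.4 g × 0.618 = 338.91 g.
M(HCl) = 1.008 + 35.45 = 36.458 g/mol.
M(ZnCl2) = 65.38 + 2(35.45) = 136.28 g/mol.
n(HCl) = 338.91 g / 36.458 g/mol = 9.2959 mol.
From the equation the HCl:ZnCl2 mole ratio is 2:1, so n(ZnCl2) = 9.2959 × 1/2 = 4.6480 mol.
Mass of ZnCl2 = 4.6480 mol × 136.28 g/mol = 633.43 g.
Actual mass collected = 633.43 g × 0.940 = 595.42 g.

595.4 g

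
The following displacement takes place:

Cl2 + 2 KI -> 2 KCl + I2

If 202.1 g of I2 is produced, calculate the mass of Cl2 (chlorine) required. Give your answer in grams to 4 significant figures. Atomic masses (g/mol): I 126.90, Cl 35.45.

M(I2) = 2(126.90) = 253.80 g/mol.
M(Cl2) = 2(35.45) = 70.90 g/mol.
n(I2) = 202.10 g / 253.80 g/mol = 0.79630 mol.
From the equation the I2:Cl2 mole ratio is 1:1, so n(Cl2) = 0.79630 × 1/1 = 0.79630 mol.
Mass of Cl2 = 0.79630 mol × 70.90 g/mol = 56.457 g.

56.46 g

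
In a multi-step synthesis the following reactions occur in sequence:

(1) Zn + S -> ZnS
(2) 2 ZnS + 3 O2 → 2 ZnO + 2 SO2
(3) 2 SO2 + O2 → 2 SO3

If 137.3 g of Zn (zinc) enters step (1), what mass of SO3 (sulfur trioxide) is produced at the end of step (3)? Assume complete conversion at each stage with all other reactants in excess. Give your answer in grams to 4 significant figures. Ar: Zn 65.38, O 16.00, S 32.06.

M(Zn) = 65.38 g/mol.
M(SO3) = 32.06 + 3(16.00) = 80.06 g/mol.
n(Zn) = 137.3 / 65.38 = 2.1000 mol.
Reaction (1): Zn→ZnS ratio 1:1 ⇒ n(ZnS) = 2.1000 mol.
Reaction (2): ZnS→SO2 ratio 2:2 ⇒ n(SO2) = 2.1000 mol.
Reaction (3): SO2→SO3 ratio 2:2 ⇒ n(SO3) = 2.1000 mol.
Mass of SO3 = 2.1000 × 80.06 = 168.13 g.

168.1 g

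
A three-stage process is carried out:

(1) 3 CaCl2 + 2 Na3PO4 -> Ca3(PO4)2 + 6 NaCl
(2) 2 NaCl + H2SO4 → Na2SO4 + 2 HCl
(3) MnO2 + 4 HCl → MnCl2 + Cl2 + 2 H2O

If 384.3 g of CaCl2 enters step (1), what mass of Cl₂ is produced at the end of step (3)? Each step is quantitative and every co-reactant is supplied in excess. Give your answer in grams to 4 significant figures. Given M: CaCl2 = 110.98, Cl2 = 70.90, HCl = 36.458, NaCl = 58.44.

122.8 g

n(CaCl2) = 384.3 / 110.98 = 3.4628 mol.
Reaction (1): CaCl2→NaCl ratio 3:6 ⇒ n(NaCl) = 6.9256 mol.
Reaction (2): NaCl→HCl ratio 2:2 ⇒ n(HCl) = 6.9256 mol.
Reaction (3): HCl→Cl2 ratio 4:1 ⇒ n(Cl2) = 1.7314 mol.
Mass of Cl2 = 1.7314 × 70.90 = 122.76 g.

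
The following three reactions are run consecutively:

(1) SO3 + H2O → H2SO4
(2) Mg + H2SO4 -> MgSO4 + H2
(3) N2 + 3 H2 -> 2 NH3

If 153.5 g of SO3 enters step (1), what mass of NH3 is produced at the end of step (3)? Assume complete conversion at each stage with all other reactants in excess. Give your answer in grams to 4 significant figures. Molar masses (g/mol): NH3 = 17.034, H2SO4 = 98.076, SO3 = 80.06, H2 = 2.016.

n(SO3) = 153.5 / 80.06 = 1.9173 mol.
Reaction (1): SO3→H2SO4 ratio 1:1 ⇒ n(H2SO4) = 1.9173 mol.
Reaction (2): H2SO4→H2 ratio 1:1 ⇒ n(H2) = 1.9173 mol.
Reaction (3): H2→NH3 ratio 3:2 ⇒ n(NH3) = 1.2782 mol.
Mass of NH3 = 1.2782 × 17.034 = 21.773 g.

21.77 g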